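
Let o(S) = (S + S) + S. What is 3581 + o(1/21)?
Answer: 25068/7 ≈ 3581.1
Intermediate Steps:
o(S) = 3*S (o(S) = 2*S + S = 3*S)
3581 + o(1/21) = 3581 + 3/21 = 3581 + 3*(1/21) = 3581 + ⅐ = 25068/7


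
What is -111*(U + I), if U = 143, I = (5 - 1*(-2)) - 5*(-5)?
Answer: -19425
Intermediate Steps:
I = 32 (I = (5 + 2) + 25 = 7 + 25 = 32)
-111*(U + I) = -111*(143 + 32) = -111*175 = -19425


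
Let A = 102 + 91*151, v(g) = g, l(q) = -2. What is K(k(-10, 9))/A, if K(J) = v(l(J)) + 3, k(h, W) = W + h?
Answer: 1/13843 ≈ 7.2239e-5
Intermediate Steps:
K(J) = 1 (K(J) = -2 + 3 = 1)
A = 13843 (A = 102 + 13741 = 13843)
K(k(-10, 9))/A = 1/13843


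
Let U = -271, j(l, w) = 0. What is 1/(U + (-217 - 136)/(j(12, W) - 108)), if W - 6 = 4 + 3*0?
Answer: -108/28915 ≈ -0.0037351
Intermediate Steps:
W = 10 (W = 6 + (4 + 3*0) = 6 + (4 + 0) = 6 + 4 = 10)
1/(U + (-217 - 136)/(j(12, W) - 108)) = 1/(-271 + (-217 - 136)/(0 - 108)) = 1/(-271 - 353/(-108)) = 1/(-271 - 353*(-1/108)) = 1/(-271 + 353/108) = 1/(-28915/108) = -108/28915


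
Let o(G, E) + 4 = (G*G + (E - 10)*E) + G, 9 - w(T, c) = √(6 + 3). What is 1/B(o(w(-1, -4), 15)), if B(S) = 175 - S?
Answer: 1/62 ≈ 0.016129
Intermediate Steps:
w(T, c) = 6 (w(T, c) = 9 - √(6 + 3) = 9 - √9 = 9 - 1*3 = 9 - 3 = 6)
o(G, E) = -4 + G + G² + E*(-10 + E) (o(G, E) = -4 + ((G*G + (E - 10)*E) + G) = -4 + ((G² + (-10 + E)*E) + G) = -4 + ((G² + E*(-10 + E)) + G) = -4 + (G + G² + E*(-10 + E)) = -4 + G + G² + E*(-10 + E))
1/B(o(w(-1, -4), 15)) = 1/(175 - (-4 + 6 + 15² + 6² - 10*15)) = 1/(175 - (-4 + 6 + 225 + 36 - 150)) = 1/(175 - 1*113) = 1/(175 - 113) = 1/62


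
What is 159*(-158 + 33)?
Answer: -19875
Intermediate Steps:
159*(-158 + 33) = 159*(-125) = -19875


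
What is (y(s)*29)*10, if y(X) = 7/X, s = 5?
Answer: 406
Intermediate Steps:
(y(s)*29)*10 = ((7/5)*29)*10 = (203/5)*10 = 406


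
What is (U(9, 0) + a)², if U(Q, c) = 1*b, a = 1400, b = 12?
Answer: 1993744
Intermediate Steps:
U(Q, c) = 12 (U(Q, c) = 1*12 = 12)
(U(9, 0) + a)² = (12 + 1400)² = 1412² = 1993744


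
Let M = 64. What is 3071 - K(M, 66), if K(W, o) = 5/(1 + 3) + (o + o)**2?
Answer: -57417/4 ≈ -14354.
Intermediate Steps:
K(W, o) = 5/4 + 4*o**2 (K(W, o) = 5/4 + (2*o)**2 = 5*(1/4) + 4*o**2 = 5/4 + 4*o**2)
3071 - K(M, 66) = 3071 - (5/4 + 4*66**2) = 3071 - (5/4 + 4*4356) = 3071 - (5/4 + 17424) = 3071 - 1*69701/4 = 3071 - 69701/4 = -57417/4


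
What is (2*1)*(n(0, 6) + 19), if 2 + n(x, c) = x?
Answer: 34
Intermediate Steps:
n(x, c) = -2 + x
(2*1)*(n(0, 6) + 19) = (2*1)*((-2 + 0) + 19) = 2*(-2 + 19) = 2*17 = 34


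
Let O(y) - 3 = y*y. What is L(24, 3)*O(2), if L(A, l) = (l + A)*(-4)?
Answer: -756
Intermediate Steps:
L(A, l) = -4*A - 4*l (L(A, l) = (A + l)*(-4) = -4*A - 4*l)
O(y) = 3 + y² (O(y) = 3 + y*y = 3 + y²)
L(24, 3)*O(2) = (-4*24 - 4*3)*(3 + 2²) = (-96 - 12)*(3 + 4) = -108*7 = -756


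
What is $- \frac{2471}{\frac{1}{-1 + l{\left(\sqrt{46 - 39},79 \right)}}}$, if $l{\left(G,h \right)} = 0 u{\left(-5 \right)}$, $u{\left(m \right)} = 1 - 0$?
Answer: $2471$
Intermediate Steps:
$u{\left(m \right)} = 1$ ($u{\left(m \right)} = 1 + 0 = 1$)
$l{\left(G,h \right)} = 0$ ($l{\left(G,h \right)} = 0 \cdot 1 = 0$)
$- \frac{2471}{\frac{1}{-1 + l{\left(\sqrt{46 - 39},79 \right)}}} = - \frac{2471}{\frac{1}{-1 + 0}} = - \frac{2471}{\frac{1}{-1}} = - \frac{2471}{-1} = \left(-2471\right) \left(-1\right) = 2471$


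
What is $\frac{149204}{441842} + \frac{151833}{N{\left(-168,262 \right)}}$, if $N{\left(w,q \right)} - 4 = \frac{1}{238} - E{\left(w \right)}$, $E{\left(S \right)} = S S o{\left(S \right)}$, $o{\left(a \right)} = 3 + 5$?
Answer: $- \frac{3974329187048}{11871751737103} \approx -0.33477$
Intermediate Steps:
$o{\left(a \right)} = 8$
$E{\left(S \right)} = 8 S^{2}$ ($E{\left(S \right)} = S S 8 = S^{2} \cdot 8 = 8 S^{2}$)
$N{\left(w,q \right)} = \frac{953}{238} - 8 w^{2}$ ($N{\left(w,q \right)} = 4 + \left(\frac{1}{238} - 8 w^{2}\right) = 4 - \left(- \frac{1}{238} + 8 w^{2}\right) = \frac{953}{238} - 8 w^{2}$)
$\frac{149204}{441842} + \frac{151833}{N{\left(-168,262 \right)}} = \frac{149204}{441842} + \frac{151833}{\frac{953}{238} - 8 \left(-168\right)^{2}} = 149204 \cdot \frac{1}{441842} + \frac{151833}{\frac{953}{238} - 225792} = \frac{74602}{220921} + \frac{151833}{\frac{953}{238} - 225792} = \frac{74602}{220921} + \frac{151833}{- \frac{53737543}{238}} = \frac{74602}{220921} + 151833 \left(- \frac{238}{53737543}\right) = \frac{74602}{220921} - \frac{36136254}{53737543} = - \frac{3974329187048}{11871751737103}$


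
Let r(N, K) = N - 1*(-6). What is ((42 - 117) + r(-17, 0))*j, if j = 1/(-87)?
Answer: 86/87 ≈ 0.98851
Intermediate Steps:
r(N, K) = 6 + N (r(N, K) = N + 6 = 6 + N)
j = -1/87 ≈ -0.011494
((42 - 117) + r(-17, 0))*j = ((42 - 117) + (6 - 17))*(-1/87) = (-75 - 11)*(-1/87) = -86*(-1/87) = 86/87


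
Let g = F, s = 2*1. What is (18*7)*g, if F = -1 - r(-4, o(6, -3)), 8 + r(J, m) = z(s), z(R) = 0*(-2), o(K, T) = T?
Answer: 882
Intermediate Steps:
s = 2
z(R) = 0
r(J, m) = -8 (r(J, m) = -8 + 0 = -8)
F = 7 (F = -1 - 1*(-8) = -1 + 8 = 7)
g = 7
(18*7)*g = (18*7)*7 = 126*7 = 882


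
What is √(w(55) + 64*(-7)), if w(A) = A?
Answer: I*√393 ≈ 19.824*I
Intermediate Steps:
√(w(55) + 64*(-7)) = √(55 + 64*(-7)) = √(55 - 448) = √(-393) = I*√393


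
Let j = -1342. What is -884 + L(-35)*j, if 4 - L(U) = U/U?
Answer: -4910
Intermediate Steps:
L(U) = 3 (L(U) = 4 - U/U = 4 - 1*1 = 4 - 1 = 3)
-884 + L(-35)*j = -884 + 3*(-1342) = -884 - 4026 = -4910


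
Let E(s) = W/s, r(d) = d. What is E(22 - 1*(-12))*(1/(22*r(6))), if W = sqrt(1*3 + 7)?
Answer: sqrt(10)/4488 ≈ 0.00070461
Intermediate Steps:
W = sqrt(10) (W = sqrt(3 + 7) = sqrt(10) ≈ 3.1623)
E(s) = sqrt(10)/s
E(22 - 1*(-12))*(1/(22*r(6))) = (sqrt(10)/(22 - 1*(-12)))*(1/(22*6)) = (sqrt(10)/(22 + 12))*((1/22)*(1/6)) = (sqrt(10)/34)*(1/132) = sqrt(10)/4488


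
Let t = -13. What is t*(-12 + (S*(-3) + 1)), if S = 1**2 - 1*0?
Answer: 182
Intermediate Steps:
S = 1 (S = 1 + 0 = 1)
t*(-12 + (S*(-3) + 1)) = -13*(-12 + (1*(-3) + 1)) = -13*(-12 + (-3 + 1)) = -13*(-12 - 2) = -13*(-14) = 182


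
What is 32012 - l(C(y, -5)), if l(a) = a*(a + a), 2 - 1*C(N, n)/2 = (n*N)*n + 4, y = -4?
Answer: -44820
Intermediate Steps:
C(N, n) = -4 - 2*N*n² (C(N, n) = 4 - 2*((n*N)*n + 4) = 4 - 2*((N*n)*n + 4) = 4 - 2*(N*n² + 4) = 4 - 2*(4 + N*n²) = 4 + (-8 - 2*N*n²) = -4 - 2*N*n²)
l(a) = 2*a² (l(a) = a*(2*a) = 2*a²)
32012 - l(C(y, -5)) = 32012 - 2*(-4 - 2*(-4)*(-5)²)² = 32012 - 2*(-4 - 2*(-4)*25)² = 32012 - 2*(-4 + 200)² = 32012 - 2*196² = 32012 - 2*38416 = 32012 - 1*76832 = 32012 - 76832 = -44820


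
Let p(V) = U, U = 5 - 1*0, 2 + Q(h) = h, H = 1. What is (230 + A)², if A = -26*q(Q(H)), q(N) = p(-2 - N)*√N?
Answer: 36000 - 59800*I ≈ 36000.0 - 59800.0*I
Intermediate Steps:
Q(h) = -2 + h
U = 5 (U = 5 + 0 = 5)
p(V) = 5
q(N) = 5*√N
A = -130*I (A = -130*√(-2 + 1) = -130*√(-1) = -130*I ≈ -130.0*I)
(230 + A)² = (230 - 130*I)²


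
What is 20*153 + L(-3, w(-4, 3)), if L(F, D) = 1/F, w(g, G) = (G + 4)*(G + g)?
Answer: 9179/3 ≈ 3059.7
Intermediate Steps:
w(g, G) = (4 + G)*(G + g)
L(F, D) = 1/F
20*153 + L(-3, w(-4, 3)) = 20*153 + 1/(-3) = 3060 - ⅓ = 9179/3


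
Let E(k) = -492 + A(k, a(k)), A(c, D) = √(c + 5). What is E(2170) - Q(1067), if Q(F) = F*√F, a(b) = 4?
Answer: -492 - 1067*√1067 + 5*√87 ≈ -35299.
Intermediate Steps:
A(c, D) = √(5 + c)
Q(F) = F^(3/2)
E(k) = -492 + √(5 + k)
E(2170) - Q(1067) = (-492 + √(5 + 2170)) - 1067^(3/2) = (-492 + √2175) - 1067*√1067 = (-492 + 5*√87) - 1067*√1067 = -492 - 1067*√1067 + 5*√87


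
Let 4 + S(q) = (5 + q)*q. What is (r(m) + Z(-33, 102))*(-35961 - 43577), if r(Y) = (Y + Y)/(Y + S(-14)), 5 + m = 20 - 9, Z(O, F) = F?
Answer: -129925323/16 ≈ -8.1203e+6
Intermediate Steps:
m = 6 (m = -5 + (20 - 9) = -5 + 11 = 6)
S(q) = -4 + q*(5 + q) (S(q) = -4 + (5 + q)*q = -4 + q*(5 + q))
r(Y) = 2*Y/(122 + Y) (r(Y) = (Y + Y)/(Y + (-4 + (-14)² + 5*(-14))) = (2*Y)/(Y + (-4 + 196 - 70)) = (2*Y)/(Y + 122) = (2*Y)/(122 + Y) = 2*Y/(122 + Y))
(r(m) + Z(-33, 102))*(-35961 - 43577) = (2*6/(122 + 6) + 102)*(-35961 - 43577) = (2*6/128 + 102)*(-79538) = (2*6*(1/128) + 102)*(-79538) = (3/32 + 102)*(-79538) = (3267/32)*(-79538) = -129925323/16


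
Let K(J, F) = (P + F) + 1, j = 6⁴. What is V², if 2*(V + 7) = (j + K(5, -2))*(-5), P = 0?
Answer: 42107121/4 ≈ 1.0527e+7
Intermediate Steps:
j = 1296
K(J, F) = 1 + F (K(J, F) = (0 + F) + 1 = F + 1 = 1 + F)
V = -6489/2 (V = -7 + ((1296 + (1 - 2))*(-5))/2 = -7 + ((1296 - 1)*(-5))/2 = -7 + (1295*(-5))/2 = -7 + (½)*(-6475) = -7 - 6475/2 = -6489/2 ≈ -3244.5)
V² = (-6489/2)² = 42107121/4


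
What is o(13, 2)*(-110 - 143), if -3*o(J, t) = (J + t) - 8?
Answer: 1771/3 ≈ 590.33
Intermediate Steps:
o(J, t) = 8/3 - J/3 - t/3 (o(J, t) = -((J + t) - 8)/3 = -(-8 + J + t)/3 = 8/3 - J/3 - t/3)
o(13, 2)*(-110 - 143) = (8/3 - 1/3*13 - 1/3*2)*(-110 - 143) = (8/3 - 13/3 - 2/3)*(-253) = -7/3*(-253) = 1771/3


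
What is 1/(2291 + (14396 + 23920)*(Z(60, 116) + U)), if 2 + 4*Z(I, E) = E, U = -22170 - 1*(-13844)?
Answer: -1/317924719 ≈ -3.1454e-9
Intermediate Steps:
U = -8326 (U = -22170 + 13844 = -8326)
Z(I, E) = -½ + E/4
1/(2291 + (14396 + 23920)*(Z(60, 116) + U)) = 1/(2291 + (14396 + 23920)*((-½ + (¼)*116) - 8326)) = 1/(2291 + 38316*((-½ + 29) - 8326)) = 1/(2291 + 38316*(57/2 - 8326)) = 1/(2291 + 38316*(-16595/2)) = 1/(2291 - 317927010) = 1/(-317924719) = -1/317924719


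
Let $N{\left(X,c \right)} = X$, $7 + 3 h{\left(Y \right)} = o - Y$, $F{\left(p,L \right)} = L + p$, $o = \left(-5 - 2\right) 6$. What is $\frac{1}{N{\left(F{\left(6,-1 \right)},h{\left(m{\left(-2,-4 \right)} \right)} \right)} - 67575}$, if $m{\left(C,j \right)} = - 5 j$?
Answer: $- \frac{1}{67570} \approx -1.4799 \cdot 10^{-5}$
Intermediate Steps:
$o = -42$ ($o = \left(-7\right) 6 = -42$)
$h{\left(Y \right)} = - \frac{49}{3} - \frac{Y}{3}$ ($h{\left(Y \right)} = - \frac{7}{3} + \frac{-42 - Y}{3} = - \frac{7}{3} - \left(14 + \frac{Y}{3}\right) = - \frac{49}{3} - \frac{Y}{3}$)
$\frac{1}{N{\left(F{\left(6,-1 \right)},h{\left(m{\left(-2,-4 \right)} \right)} \right)} - 67575} = \frac{1}{\left(-1 + 6\right) - 67575} = \frac{1}{5 - 67575} = \frac{1}{-67570} = - \frac{1}{67570}$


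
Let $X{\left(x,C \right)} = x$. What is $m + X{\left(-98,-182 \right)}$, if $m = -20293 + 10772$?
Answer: $-9619$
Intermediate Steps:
$m = -9521$
$m + X{\left(-98,-182 \right)} = -9521 - 98 = -9619$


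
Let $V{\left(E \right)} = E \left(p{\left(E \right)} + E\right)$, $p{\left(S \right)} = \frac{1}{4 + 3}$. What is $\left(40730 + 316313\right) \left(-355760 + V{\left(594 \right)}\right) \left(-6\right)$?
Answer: $\frac{42575235492}{7} \approx 6.0822 \cdot 10^{9}$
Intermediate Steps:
$p{\left(S \right)} = \frac{1}{7}$
$V{\left(E \right)} = E \left(\frac{1}{7} + E\right)$
$\left(40730 + 316313\right) \left(-355760 + V{\left(594 \right)}\right) \left(-6\right) = \left(40730 + 316313\right) \left(-355760 + 594 \left(\frac{1}{7} + 594\right)\right) \left(-6\right) = 357043 \left(-355760 + 594 \cdot \frac{4159}{7}\right) \left(-6\right) = 357043 \left(-355760 + \frac{2470446}{7}\right) \left(-6\right) = 357043 \left(- \frac{19874}{7}\right) \left(-6\right) = \left(- \frac{7095872582}{7}\right) \left(-6\right) = \frac{42575235492}{7}$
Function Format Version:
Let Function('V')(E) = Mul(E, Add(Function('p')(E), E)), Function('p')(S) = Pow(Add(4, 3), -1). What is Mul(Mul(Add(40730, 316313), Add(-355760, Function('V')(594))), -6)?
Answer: Rational(42575235492, 7) ≈ 6.0822e+9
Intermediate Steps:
Function('p')(S) = Rational(1, 7) (Function('p')(S) = Pow(7, -1) = Rational(1, 7))
Function('V')(E) = Mul(E, Add(Rational(1, 7), E))
Mul(Mul(Add(40730, 316313), Add(-355760, Function('V')(594))), -6) = Mul(Mul(Add(40730, 316313), Add(-355760, Mul(594, Add(Rational(1, 7), 594)))), -6) = Mul(Mul(357043, Add(-355760, Mul(594, Rational(4159, 7)))), -6) = Mul(Mul(357043, Add(-355760, Rational(2470446, 7))), -6) = Mul(Mul(357043, Rational(-19874, 7)), -6) = Mul(Rational(-7095872582, 7), -6) = Rational(42575235492, 7)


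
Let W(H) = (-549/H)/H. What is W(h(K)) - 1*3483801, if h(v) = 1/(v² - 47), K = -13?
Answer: -11655117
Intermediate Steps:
h(v) = 1/(-47 + v²)
W(H) = -549/H²
W(h(K)) - 1*3483801 = -549*(-47 + (-13)²)² - 1*3483801 = -549*(-47 + 169)² - 3483801 = -549/(1/122)² - 3483801 = -549/122⁻² - 3483801 = -549*14884 - 3483801 = -8171316 - 3483801 = -11655117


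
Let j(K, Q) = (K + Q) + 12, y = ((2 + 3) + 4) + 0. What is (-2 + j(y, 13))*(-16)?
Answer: -512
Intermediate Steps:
y = 9 (y = (5 + 4) + 0 = 9 + 0 = 9)
j(K, Q) = 12 + K + Q
(-2 + j(y, 13))*(-16) = (-2 + (12 + 9 + 13))*(-16) = (-2 + 34)*(-16) = 32*(-16) = -512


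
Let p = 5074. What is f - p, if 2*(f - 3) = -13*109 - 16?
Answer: -11575/2 ≈ -5787.5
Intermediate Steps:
f = -1427/2 (f = 3 + (-13*109 - 16)/2 = 3 + (-1417 - 16)/2 = 3 + (½)*(-1433) = 3 - 1433/2 = -1427/2 ≈ -713.50)
f - p = -1427/2 - 1*5074 = -1427/2 - 5074 = -11575/2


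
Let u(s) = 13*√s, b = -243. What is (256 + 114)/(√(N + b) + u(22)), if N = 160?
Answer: 370/(13*√22 + I*√83) ≈ 5.9355 - 0.88684*I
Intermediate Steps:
(256 + 114)/(√(N + b) + u(22)) = (256 + 114)/(√(160 - 243) + 13*√22) = 370/(√(-83) + 13*√22) = 370/(I*√83 + 13*√22) = 370/(13*√22 + I*√83)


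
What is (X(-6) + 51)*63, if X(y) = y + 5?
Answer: 3150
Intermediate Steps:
X(y) = 5 + y
(X(-6) + 51)*63 = ((5 - 6) + 51)*63 = (-1 + 51)*63 = 50*63 = 3150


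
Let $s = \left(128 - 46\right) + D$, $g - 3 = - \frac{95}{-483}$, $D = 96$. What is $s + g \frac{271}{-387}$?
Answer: $\frac{32853514}{186921} \approx 175.76$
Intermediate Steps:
$g = \frac{1544}{483}$ ($g = 3 - \frac{95}{-483} = 3 - - \frac{95}{483} = 3 + \frac{95}{483} = \frac{1544}{483} \approx 3.1967$)
$s = 178$ ($s = \left(128 - 46\right) + 96 = 82 + 96 = 178$)
$s + g \frac{271}{-387} = 178 + \frac{1544 \frac{271}{-387}}{483} = 178 + \frac{1544 \cdot 271 \left(- \frac{1}{387}\right)}{483} = 178 + \frac{1544}{483} \left(- \frac{271}{387}\right) = 178 - \frac{418424}{186921} = \frac{32853514}{186921}$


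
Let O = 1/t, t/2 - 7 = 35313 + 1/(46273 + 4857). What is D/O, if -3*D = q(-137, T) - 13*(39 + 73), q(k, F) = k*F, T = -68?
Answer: -946297678924/5113 ≈ -1.8508e+8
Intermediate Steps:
q(k, F) = F*k
t = 1805911601/25565 (t = 14 + 2*(35313 + 1/(46273 + 4857)) = 14 + 2*(35313 + 1/51130) = 14 + 2*(1805553691/51130) = 14 + 1805553691/25565 = 1805911601/25565 ≈ 70640.)
D = -2620 (D = -(-68*(-137) - 13*(39 + 73))/3 = -(9316 - 13*112)/3 = -(9316 - 1456)/3 = -⅓*7860 = -2620)
O = 25565/1805911601 (O = 1/(1805911601/25565) = 25565/1805911601 ≈ 1.4156e-5)
D/O = -2620/25565/1805911601 = -2620*1805911601/25565 = -946297678924/5113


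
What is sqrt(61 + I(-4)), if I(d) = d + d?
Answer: sqrt(53) ≈ 7.2801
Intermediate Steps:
I(d) = 2*d
sqrt(61 + I(-4)) = sqrt(61 + 2*(-4)) = sqrt(61 - 8) = sqrt(53)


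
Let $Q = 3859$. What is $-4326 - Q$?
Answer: $-8185$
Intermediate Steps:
$-4326 - Q = -4326 - 3859 = -8185$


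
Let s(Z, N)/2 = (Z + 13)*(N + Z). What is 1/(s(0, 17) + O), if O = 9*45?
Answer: 1/847 ≈ 0.0011806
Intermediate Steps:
s(Z, N) = 2*(13 + Z)*(N + Z) (s(Z, N) = 2*((Z + 13)*(N + Z)) = 2*((13 + Z)*(N + Z)) = 2*(13 + Z)*(N + Z))
O = 405
1/(s(0, 17) + O) = 1/((2*0² + 26*17 + 26*0 + 2*17*0) + 405) = 1/((2*0 + 442 + 0 + 0) + 405) = 1/((0 + 442 + 0 + 0) + 405) = 1/(442 + 405) = 1/847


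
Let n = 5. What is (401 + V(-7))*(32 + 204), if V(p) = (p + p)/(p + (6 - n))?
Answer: 285560/3 ≈ 95187.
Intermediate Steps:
V(p) = 2*p/(1 + p) (V(p) = (p + p)/(p + (6 - 1*5)) = (2*p)/(p + (6 - 5)) = (2*p)/(p + 1) = (2*p)/(1 + p) = 2*p/(1 + p))
(401 + V(-7))*(32 + 204) = (401 + 2*(-7)/(1 - 7))*(32 + 204) = (401 + 2*(-7)/(-6))*236 = (401 + 2*(-7)*(-⅙))*236 = (401 + 7/3)*236 = (1210/3)*236 = 285560/3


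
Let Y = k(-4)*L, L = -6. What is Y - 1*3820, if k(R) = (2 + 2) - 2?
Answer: -3832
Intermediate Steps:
k(R) = 2 (k(R) = 4 - 2 = 2)
Y = -12 (Y = 2*(-6) = -12)
Y - 1*3820 = -12 - 1*3820 = -12 - 3820 = -3832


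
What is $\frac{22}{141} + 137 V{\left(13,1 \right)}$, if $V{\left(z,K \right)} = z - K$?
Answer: $\frac{231826}{141} \approx 1644.2$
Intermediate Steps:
$\frac{22}{141} + 137 V{\left(13,1 \right)} = \frac{22}{141} + 137 \left(13 - 1\right) = 22 \cdot \frac{1}{141} + 137 \left(13 - 1\right) = \frac{22}{141} + 137 \cdot 12 = \frac{22}{141} + 1644 = \frac{231826}{141}$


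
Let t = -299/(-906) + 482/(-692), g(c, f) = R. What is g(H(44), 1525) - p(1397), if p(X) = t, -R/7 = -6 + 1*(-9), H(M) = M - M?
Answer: 8257468/78369 ≈ 105.37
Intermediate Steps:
H(M) = 0
R = 105 (R = -7*(-6 + 1*(-9)) = -7*(-6 - 9) = -7*(-15) = 105)
g(c, f) = 105
t = -28723/78369 (t = -299*(-1/906) + 482*(-1/692) = 299/906 - 241/346 = -28723/78369 ≈ -0.36651)
p(X) = -28723/78369
g(H(44), 1525) - p(1397) = 105 - 1*(-28723/78369) = 105 + 28723/78369 = 8257468/78369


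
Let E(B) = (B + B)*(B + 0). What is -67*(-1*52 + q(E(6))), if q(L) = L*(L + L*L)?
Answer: -25351460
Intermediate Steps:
E(B) = 2*B**2 (E(B) = (2*B)*B = 2*B**2)
q(L) = L*(L + L**2)
-67*(-1*52 + q(E(6))) = -67*(-1*52 + (2*6**2)**2*(1 + 2*6**2)) = -67*(-52 + (2*36)**2*(1 + 2*36)) = -67*(-52 + 72**2*(1 + 72)) = -67*(-52 + 5184*73) = -67*(-52 + 378432) = -67*378380 = -25351460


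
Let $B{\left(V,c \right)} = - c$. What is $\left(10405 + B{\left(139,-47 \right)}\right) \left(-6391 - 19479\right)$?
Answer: $-270393240$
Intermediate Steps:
$\left(10405 + B{\left(139,-47 \right)}\right) \left(-6391 - 19479\right) = \left(10405 - -47\right) \left(-6391 - 19479\right) = \left(10405 + 47\right) \left(-25870\right) = 10452 \left(-25870\right) = -270393240$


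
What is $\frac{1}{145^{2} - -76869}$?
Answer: $\frac{1}{97894} \approx 1.0215 \cdot 10^{-5}$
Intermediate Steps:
$\frac{1}{145^{2} - -76869} = \frac{1}{21025 + 76869} = \frac{1}{97894}$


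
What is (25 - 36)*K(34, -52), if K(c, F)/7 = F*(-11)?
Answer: -44044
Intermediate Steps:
K(c, F) = -77*F (K(c, F) = 7*(F*(-11)) = 7*(-11*F) = -77*F)
(25 - 36)*K(34, -52) = (25 - 36)*(-77*(-52)) = -11*4004 = -44044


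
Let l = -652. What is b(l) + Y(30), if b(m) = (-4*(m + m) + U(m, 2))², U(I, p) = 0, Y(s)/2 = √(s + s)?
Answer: 27206656 + 4*√15 ≈ 2.7207e+7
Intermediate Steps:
Y(s) = 2*√2*√s (Y(s) = 2*√(s + s) = 2*√(2*s) = 2*(√2*√s) = 2*√2*√s)
b(m) = 64*m² (b(m) = (-4*(m + m) + 0)² = (-8*m + 0)² = (-8*m)² = 64*m²)
b(l) + Y(30) = 64*(-652)² + 2*√2*√30 = 64*425104 + 4*√15 = 27206656 + 4*√15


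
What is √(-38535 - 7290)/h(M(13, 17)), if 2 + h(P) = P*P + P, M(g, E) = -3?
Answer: 5*I*√1833/4 ≈ 53.517*I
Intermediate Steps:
h(P) = -2 + P + P² (h(P) = -2 + (P*P + P) = -2 + (P² + P) = -2 + (P + P²) = -2 + P + P²)
√(-38535 - 7290)/h(M(13, 17)) = √(-38535 - 7290)/(-2 - 3 + (-3)²) = √(-45825)/(-2 - 3 + 9) = (5*I*√1833)/4 = (5*I*√1833)*(¼) = 5*I*√1833/4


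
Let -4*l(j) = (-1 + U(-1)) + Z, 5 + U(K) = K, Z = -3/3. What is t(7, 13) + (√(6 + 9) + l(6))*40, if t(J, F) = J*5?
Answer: 115 + 40*√15 ≈ 269.92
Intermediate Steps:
Z = -1 (Z = -3*⅓ = -1)
t(J, F) = 5*J
U(K) = -5 + K
l(j) = 2 (l(j) = -((-1 + (-5 - 1)) - 1)/4 = -((-1 - 6) - 1)/4 = -(-7 - 1)/4 = -¼*(-8) = 2)
t(7, 13) + (√(6 + 9) + l(6))*40 = 5*7 + (√(6 + 9) + 2)*40 = 35 + (√15 + 2)*40 = 35 + (2 + √15)*40 = 35 + (80 + 40*√15) = 115 + 40*√15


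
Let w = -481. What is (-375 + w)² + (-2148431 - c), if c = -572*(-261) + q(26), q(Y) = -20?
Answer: -1564967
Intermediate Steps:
c = 149272 (c = -572*(-261) - 20 = 149292 - 20 = 149272)
(-375 + w)² + (-2148431 - c) = (-375 - 481)² + (-2148431 - 1*149272) = (-856)² + (-2148431 - 149272) = 732736 - 2297703 = -1564967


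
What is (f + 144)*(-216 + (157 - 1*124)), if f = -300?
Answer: 28548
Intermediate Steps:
(f + 144)*(-216 + (157 - 1*124)) = (-300 + 144)*(-216 + (157 - 1*124)) = -156*(-216 + (157 - 124)) = -156*(-216 + 33) = -156*(-183) = 28548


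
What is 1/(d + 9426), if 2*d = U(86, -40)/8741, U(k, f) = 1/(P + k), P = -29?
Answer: 996474/9392763925 ≈ 0.00010609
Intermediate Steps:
U(k, f) = 1/(-29 + k)
d = 1/996474 (d = (1/((-29 + 86)*8741))/2 = ((1/8741)/57)/2 = ((1/57)*(1/8741))/2 = (½)*(1/498237) = 1/996474 ≈ 1.0035e-6)
1/(d + 9426) = 1/(1/996474 + 9426) = 1/(9392763925/996474) = 996474/9392763925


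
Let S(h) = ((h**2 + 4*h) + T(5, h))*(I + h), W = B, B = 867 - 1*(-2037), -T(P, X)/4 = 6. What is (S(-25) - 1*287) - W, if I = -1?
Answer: -16217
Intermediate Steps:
T(P, X) = -24 (T(P, X) = -4*6 = -24)
B = 2904 (B = 867 + 2037 = 2904)
W = 2904
S(h) = (-1 + h)*(-24 + h**2 + 4*h) (S(h) = ((h**2 + 4*h) - 24)*(-1 + h) = (-24 + h**2 + 4*h)*(-1 + h) = (-1 + h)*(-24 + h**2 + 4*h))
(S(-25) - 1*287) - W = ((24 + (-25)**3 - 28*(-25) + 3*(-25)**2) - 1*287) - 1*2904 = ((24 - 15625 + 700 + 3*625) - 287) - 2904 = ((24 - 15625 + 700 + 1875) - 287) - 2904 = (-13026 - 287) - 2904 = -13313 - 2904 = -16217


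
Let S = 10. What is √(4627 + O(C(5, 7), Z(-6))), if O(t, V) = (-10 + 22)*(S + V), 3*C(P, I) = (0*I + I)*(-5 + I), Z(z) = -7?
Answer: √4663 ≈ 68.286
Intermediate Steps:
C(P, I) = I*(-5 + I)/3 (C(P, I) = ((0*I + I)*(-5 + I))/3 = ((0 + I)*(-5 + I))/3 = (I*(-5 + I))/3 = I*(-5 + I)/3)
O(t, V) = 120 + 12*V (O(t, V) = (-10 + 22)*(10 + V) = 12*(10 + V) = 120 + 12*V)
√(4627 + O(C(5, 7), Z(-6))) = √(4627 + (120 + 12*(-7))) = √(4627 + (120 - 84)) = √(4627 + 36) = √4663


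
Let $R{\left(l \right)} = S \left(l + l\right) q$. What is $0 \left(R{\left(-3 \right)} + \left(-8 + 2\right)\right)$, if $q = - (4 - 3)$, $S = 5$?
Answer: $0$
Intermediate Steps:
$q = -1$ ($q = \left(-1\right) 1 = -1$)
$R{\left(l \right)} = - 10 l$ ($R{\left(l \right)} = 5 \left(l + l\right) \left(-1\right) = 5 \cdot 2 l \left(-1\right) = 10 l \left(-1\right) = - 10 l$)
$0 \left(R{\left(-3 \right)} + \left(-8 + 2\right)\right) = 0 \left(\left(-10\right) \left(-3\right) + \left(-8 + 2\right)\right) = 0 \left(30 - 6\right) = 0 \cdot 24 = 0$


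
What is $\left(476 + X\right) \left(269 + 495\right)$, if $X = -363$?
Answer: $86332$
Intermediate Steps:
$\left(476 + X\right) \left(269 + 495\right) = \left(476 - 363\right) \left(269 + 495\right) = 113 \cdot 764 = 86332$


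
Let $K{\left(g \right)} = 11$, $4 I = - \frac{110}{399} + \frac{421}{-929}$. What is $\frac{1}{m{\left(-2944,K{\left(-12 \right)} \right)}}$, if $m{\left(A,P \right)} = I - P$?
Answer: $- \frac{1482684}{16579693} \approx -0.089428$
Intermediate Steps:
$I = - \frac{270169}{1482684}$ ($I = \frac{- \frac{110}{399} + \frac{421}{-929}}{4} = \frac{\left(-110\right) \frac{1}{399} + 421 \left(- \frac{1}{929}\right)}{4} = \frac{- \frac{110}{399} - \frac{421}{929}}{4} = \frac{1}{4} \left(- \frac{270169}{370671}\right) = - \frac{270169}{1482684} \approx -0.18222$)
$m{\left(A,P \right)} = - \frac{270169}{1482684} - P$
$\frac{1}{m{\left(-2944,K{\left(-12 \right)} \right)}} = \frac{1}{- \frac{270169}{1482684} - 11} = \frac{1}{- \frac{16579693}{1482684}} = - \frac{1482684}{16579693}$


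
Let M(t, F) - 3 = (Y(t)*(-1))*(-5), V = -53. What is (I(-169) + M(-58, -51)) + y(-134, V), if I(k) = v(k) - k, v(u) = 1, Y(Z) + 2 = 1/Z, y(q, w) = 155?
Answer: 18439/58 ≈ 317.91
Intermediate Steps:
Y(Z) = -2 + 1/Z
I(k) = 1 - k
M(t, F) = -7 + 5/t (M(t, F) = 3 + ((-2 + 1/t)*(-1))*(-5) = 3 + (2 - 1/t)*(-5) = 3 + (-10 + 5/t) = -7 + 5/t)
(I(-169) + M(-58, -51)) + y(-134, V) = ((1 - 1*(-169)) + (-7 + 5/(-58))) + 155 = ((1 + 169) + (-7 + 5*(-1/58))) + 155 = (170 + (-7 - 5/58)) + 155 = (170 - 411/58) + 155 = 9449/58 + 155 = 18439/58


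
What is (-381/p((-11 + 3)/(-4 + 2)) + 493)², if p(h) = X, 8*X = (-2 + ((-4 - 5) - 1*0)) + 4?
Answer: 42237001/49 ≈ 8.6198e+5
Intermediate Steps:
X = -7/8 (X = ((-2 + ((-4 - 5) - 1*0)) + 4)/8 = ((-2 + (-9 + 0)) + 4)/8 = ((-2 - 9) + 4)/8 = (-11 + 4)/8 = (⅛)*(-7) = -7/8 ≈ -0.87500)
p(h) = -7/8
(-381/p((-11 + 3)/(-4 + 2)) + 493)² = (-381/(-7/8) + 493)² = (-381*(-8/7) + 493)² = (3048/7 + 493)² = (6499/7)² = 42237001/49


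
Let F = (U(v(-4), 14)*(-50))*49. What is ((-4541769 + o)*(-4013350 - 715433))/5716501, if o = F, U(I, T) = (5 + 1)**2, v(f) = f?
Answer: 21894118697727/5716501 ≈ 3.8300e+6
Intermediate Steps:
U(I, T) = 36 (U(I, T) = 6**2 = 36)
F = -88200 (F = (36*(-50))*49 = -1800*49 = -88200)
o = -88200
((-4541769 + o)*(-4013350 - 715433))/5716501 = ((-4541769 - 88200)*(-4013350 - 715433))/5716501 = -4629969*(-4728783)*(1/5716501) = 21894118697727*(1/5716501) = 21894118697727/5716501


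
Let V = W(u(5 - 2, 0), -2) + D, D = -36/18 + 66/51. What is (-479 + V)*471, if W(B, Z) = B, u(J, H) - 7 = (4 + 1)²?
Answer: -3584781/17 ≈ -2.1087e+5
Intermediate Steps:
u(J, H) = 32 (u(J, H) = 7 + (4 + 1)² = 7 + 5² = 7 + 25 = 32)
D = -12/17 (D = -36*1/18 + 66*(1/51) = -2 + 22/17 = -12/17 ≈ -0.70588)
V = 532/17 (V = 32 - 12/17 = 532/17 ≈ 31.294)
(-479 + V)*471 = (-479 + 532/17)*471 = -7611/17*471 = -3584781/17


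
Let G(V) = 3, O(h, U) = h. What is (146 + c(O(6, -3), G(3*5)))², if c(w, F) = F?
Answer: 22201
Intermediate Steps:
(146 + c(O(6, -3), G(3*5)))² = (146 + 3)² = 149² = 22201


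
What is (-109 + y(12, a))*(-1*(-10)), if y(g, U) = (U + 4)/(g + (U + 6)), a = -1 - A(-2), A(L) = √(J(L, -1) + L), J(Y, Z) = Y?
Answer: -318820/293 - 280*I/293 ≈ -1088.1 - 0.95563*I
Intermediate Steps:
A(L) = √2*√L (A(L) = √(L + L) = √(2*L) = √2*√L)
a = -1 - 2*I (a = -1 - √2*√(-2) = -1 - √2*I*√2 = -1 - 2*I ≈ -1.0 - 2.0*I)
y(g, U) = (4 + U)/(6 + U + g) (y(g, U) = (4 + U)/(g + (6 + U)) = (4 + U)/(6 + U + g))
(-109 + y(12, a))*(-1*(-10)) = (-109 + (4 + (-1 - 2*I))/(6 + (-1 - 2*I) + 12))*(-1*(-10)) = (-109 + (3 - 2*I)/(17 - 2*I))*10 = (-109 + ((17 + 2*I)/293)*(3 - 2*I))*10 = (-109 + (3 - 2*I)*(17 + 2*I)/293)*10 = -1090 + 10*(3 - 2*I)*(17 + 2*I)/293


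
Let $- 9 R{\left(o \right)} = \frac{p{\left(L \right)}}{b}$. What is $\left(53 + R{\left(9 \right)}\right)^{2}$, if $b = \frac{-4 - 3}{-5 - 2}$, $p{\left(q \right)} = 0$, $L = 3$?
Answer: $2809$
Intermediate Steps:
$b = 1$ ($b = - \frac{7}{-7} = \left(-7\right) \left(- \frac{1}{7}\right) = 1$)
$R{\left(o \right)} = 0$ ($R{\left(o \right)} = - \frac{0 \cdot 1^{-1}}{9} = - \frac{0 \cdot 1}{9} = \left(- \frac{1}{9}\right) 0 = 0$)
$\left(53 + R{\left(9 \right)}\right)^{2} = \left(53 + 0\right)^{2} = 53^{2} = 2809$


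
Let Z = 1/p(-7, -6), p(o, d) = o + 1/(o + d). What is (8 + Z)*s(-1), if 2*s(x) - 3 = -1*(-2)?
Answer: 3615/184 ≈ 19.647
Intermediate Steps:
p(o, d) = o + 1/(d + o)
s(x) = 5/2 (s(x) = 3/2 + (-1*(-2))/2 = 3/2 + (½)*2 = 3/2 + 1 = 5/2)
Z = -13/92 (Z = 1/((1 + (-7)² - 6*(-7))/(-6 - 7)) = 1/((1 + 49 + 42)/(-13)) = 1/(-1/13*92) = 1/(-92/13) = -13/92 ≈ -0.14130)
(8 + Z)*s(-1) = (8 - 13/92)*(5/2) = (723/92)*(5/2) = 3615/184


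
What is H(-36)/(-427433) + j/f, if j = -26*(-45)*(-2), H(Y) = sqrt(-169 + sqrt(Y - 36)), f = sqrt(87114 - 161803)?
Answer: -sqrt(-169 + 6*I*sqrt(2))/427433 + 2340*I*sqrt(74689)/74689 ≈ -7.6329e-7 + 8.5622*I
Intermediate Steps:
f = I*sqrt(74689) (f = sqrt(-74689) = I*sqrt(74689) ≈ 273.29*I)
H(Y) = sqrt(-169 + sqrt(-36 + Y))
j = -2340 (j = 1170*(-2) = -2340)
H(-36)/(-427433) + j/f = sqrt(-169 + sqrt(-36 - 36))/(-427433) - 2340*(-I*sqrt(74689)/74689) = sqrt(-169 + sqrt(-72))*(-1/427433) - (-2340)*I*sqrt(74689)/74689 = sqrt(-169 + 6*I*sqrt(2))*(-1/427433) + 2340*I*sqrt(74689)/74689 = -sqrt(-169 + 6*I*sqrt(2))/427433 + 2340*I*sqrt(74689)/74689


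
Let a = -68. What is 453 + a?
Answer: 385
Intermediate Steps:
453 + a = 453 - 68 = 385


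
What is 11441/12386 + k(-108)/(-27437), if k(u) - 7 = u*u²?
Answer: 15916612847/339834682 ≈ 46.836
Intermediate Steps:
k(u) = 7 + u³ (k(u) = 7 + u*u² = 7 + u³)
11441/12386 + k(-108)/(-27437) = 11441/12386 + (7 + (-108)³)/(-27437) = 11441*(1/12386) + (7 - 1259712)*(-1/27437) = 11441/12386 - 1259705*(-1/27437) = 11441/12386 + 1259705/27437 = 15916612847/339834682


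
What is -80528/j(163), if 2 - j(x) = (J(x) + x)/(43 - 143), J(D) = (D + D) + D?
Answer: -2013200/213 ≈ -9451.6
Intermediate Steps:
J(D) = 3*D (J(D) = 2*D + D = 3*D)
j(x) = 2 + x/25 (j(x) = 2 - (3*x + x)/(43 - 143) = 2 - 4*x/(-100) = 2 - 4*x*(-1)/100 = 2 - (-1)*x/25 = 2 + x/25)
-80528/j(163) = -80528/(2 + (1/25)*163) = -80528/(2 + 163/25) = -80528/213/25 = -80528*25/213 = -2013200/213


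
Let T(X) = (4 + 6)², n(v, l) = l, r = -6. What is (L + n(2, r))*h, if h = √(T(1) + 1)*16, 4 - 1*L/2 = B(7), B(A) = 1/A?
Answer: 192*√101/7 ≈ 275.65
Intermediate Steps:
T(X) = 100 (T(X) = 10² = 100)
L = 54/7 (L = 8 - 2/7 = 54/7 ≈ 7.7143)
h = 16*√101 (h = √(100 + 1)*16 = √101*16 = 16*√101 ≈ 160.80)
(L + n(2, r))*h = (54/7 - 6)*(16*√101) = 12*(16*√101)/7 = 192*√101/7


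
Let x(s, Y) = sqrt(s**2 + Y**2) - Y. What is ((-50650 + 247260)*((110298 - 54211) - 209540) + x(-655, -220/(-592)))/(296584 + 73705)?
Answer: -4465218360895/54802772 + 5*sqrt(375894665)/54802772 ≈ -81478.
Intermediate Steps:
x(s, Y) = sqrt(Y**2 + s**2) - Y
((-50650 + 247260)*((110298 - 54211) - 209540) + x(-655, -220/(-592)))/(296584 + 73705) = ((-50650 + 247260)*((110298 - 54211) - 209540) + (sqrt((-220/(-592))**2 + (-655)**2) - (-220)/(-592)))/(296584 + 73705) = (196610*(56087 - 209540) + (sqrt((-220*(-1/592))**2 + 429025) - (-220)*(-1)/592))/370289 = (196610*(-153453) + (sqrt((55/148)**2 + 429025) - 1*55/148))*(1/370289) = (-30170394330 + (sqrt(3025/21904 + 429025) - 55/148))*(1/370289) = (-30170394330 + (sqrt(9397366625/21904) - 55/148))*(1/370289) = (-30170394330 + (5*sqrt(375894665)/148 - 55/148))*(1/370289) = (-30170394330 + (-55/148 + 5*sqrt(375894665)/148))*(1/370289) = (-4465218360895/148 + 5*sqrt(375894665)/148)*(1/370289) = -4465218360895/54802772 + 5*sqrt(375894665)/54802772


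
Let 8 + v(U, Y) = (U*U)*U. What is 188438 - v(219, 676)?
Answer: -10315013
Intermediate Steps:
v(U, Y) = -8 + U³ (v(U, Y) = -8 + (U*U)*U = -8 + U²*U = -8 + U³)
188438 - v(219, 676) = 188438 - (-8 + 219³) = 188438 - (-8 + 10503459) = 188438 - 1*10503451 = 188438 - 10503451 = -10315013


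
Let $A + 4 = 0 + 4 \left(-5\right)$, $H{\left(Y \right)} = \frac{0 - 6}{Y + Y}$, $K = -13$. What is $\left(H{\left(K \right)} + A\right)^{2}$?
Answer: $\frac{95481}{169} \approx 564.98$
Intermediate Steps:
$H{\left(Y \right)} = - \frac{3}{Y}$ ($H{\left(Y \right)} = - \frac{6}{2 Y} = - 6 \frac{1}{2 Y} = - \frac{3}{Y}$)
$A = -24$ ($A = -4 + \left(0 + 4 \left(-5\right)\right) = -4 + \left(0 - 20\right) = -4 - 20 = -24$)
$\left(H{\left(K \right)} + A\right)^{2} = \left(- \frac{3}{-13} - 24\right)^{2} = \left(\left(-3\right) \left(- \frac{1}{13}\right) - 24\right)^{2} = \left(\frac{3}{13} - 24\right)^{2} = \left(- \frac{309}{13}\right)^{2} = \frac{95481}{169}$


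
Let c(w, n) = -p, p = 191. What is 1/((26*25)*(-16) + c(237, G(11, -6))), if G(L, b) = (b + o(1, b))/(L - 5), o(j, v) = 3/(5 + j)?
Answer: -1/10591 ≈ -9.4420e-5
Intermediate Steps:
G(L, b) = (½ + b)/(-5 + L) (G(L, b) = (b + 3/(5 + 1))/(L - 5) = (b + 3/6)/(-5 + L) = (b + 3*(⅙))/(-5 + L) = (b + ½)/(-5 + L) = (½ + b)/(-5 + L))
c(w, n) = -191 (c(w, n) = -1*191 = -191)
1/((26*25)*(-16) + c(237, G(11, -6))) = 1/((26*25)*(-16) - 191) = 1/(650*(-16) - 191) = 1/(-10400 - 191) = 1/(-10591) = -1/10591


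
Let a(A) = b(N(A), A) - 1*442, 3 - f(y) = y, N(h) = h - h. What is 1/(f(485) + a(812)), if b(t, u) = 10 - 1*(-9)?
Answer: -1/905 ≈ -0.0011050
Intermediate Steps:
N(h) = 0
b(t, u) = 19 (b(t, u) = 10 + 9 = 19)
f(y) = 3 - y
a(A) = -423 (a(A) = 19 - 1*442 = 19 - 442 = -423)
1/(f(485) + a(812)) = 1/((3 - 1*485) - 423) = 1/((3 - 485) - 423) = 1/(-482 - 423) = 1/(-905) = -1/905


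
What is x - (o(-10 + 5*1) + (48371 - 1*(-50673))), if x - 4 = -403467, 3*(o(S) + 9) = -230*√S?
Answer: -502498 + 230*I*√5/3 ≈ -5.025e+5 + 171.43*I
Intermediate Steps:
o(S) = -9 - 230*√S/3 (o(S) = -9 + (-230*√S)/3 = -9 - 230*√S/3)
x = -403463 (x = 4 - 403467 = -403463)
x - (o(-10 + 5*1) + (48371 - 1*(-50673))) = -403463 - ((-9 - 230*√(-10 + 5*1)/3) + (48371 - 1*(-50673))) = -403463 - ((-9 - 230*√(-10 + 5)/3) + (48371 + 50673)) = -403463 - ((-9 - 230*I*√5/3) + 99044) = -403463 - (99035 - 230*I*√5/3) = -403463 + (-99035 + 230*I*√5/3) = -502498 + 230*I*√5/3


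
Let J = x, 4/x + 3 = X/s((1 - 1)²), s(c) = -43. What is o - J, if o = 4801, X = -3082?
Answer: 14177181/2953 ≈ 4800.9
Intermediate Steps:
x = 172/2953 (x = 4/(-3 - 3082/(-43)) = 4/(-3 - 3082*(-1/43)) = 4/(-3 + 3082/43) = 4/(2953/43) = 4*(43/2953) = 172/2953 ≈ 0.058246)
J = 172/2953 ≈ 0.058246
o - J = 4801 - 1*172/2953 = 4801 - 172/2953 = 14177181/2953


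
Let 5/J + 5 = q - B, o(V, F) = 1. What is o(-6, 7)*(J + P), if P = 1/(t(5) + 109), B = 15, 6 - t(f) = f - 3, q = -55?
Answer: -98/1695 ≈ -0.057817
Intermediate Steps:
t(f) = 9 - f (t(f) = 6 - (f - 3) = 6 - (-3 + f) = 6 + (3 - f) = 9 - f)
J = -1/15 (J = 5/(-5 + (-55 - 1*15)) = 5/(-5 + (-55 - 15)) = 5/(-5 - 70) = 5/(-75) = 5*(-1/75) = -1/15 ≈ -0.066667)
P = 1/113 (P = 1/((9 - 1*5) + 109) = 1/((9 - 5) + 109) = 1/(4 + 109) = 1/113 ≈ 0.0088496)
o(-6, 7)*(J + P) = 1*(-1/15 + 1/113) = 1*(-98/1695) = -98/1695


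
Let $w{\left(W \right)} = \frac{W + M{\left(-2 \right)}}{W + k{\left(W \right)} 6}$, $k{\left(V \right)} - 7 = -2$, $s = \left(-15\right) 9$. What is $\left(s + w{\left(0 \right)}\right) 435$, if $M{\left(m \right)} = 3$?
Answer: $- \frac{117363}{2} \approx -58682.0$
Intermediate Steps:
$s = -135$
$k{\left(V \right)} = 5$ ($k{\left(V \right)} = 7 - 2 = 5$)
$w{\left(W \right)} = \frac{3 + W}{30 + W}$ ($w{\left(W \right)} = \frac{W + 3}{W + 5 \cdot 6} = \frac{3 + W}{W + 30} = \frac{3 + W}{30 + W}$)
$\left(s + w{\left(0 \right)}\right) 435 = \left(-135 + \frac{3 + 0}{30 + 0}\right) 435 = \left(-135 + \frac{1}{30} \cdot 3\right) 435 = \left(-135 + \frac{1}{10}\right) 435 = \left(- \frac{1349}{10}\right) 435 = - \frac{117363}{2}$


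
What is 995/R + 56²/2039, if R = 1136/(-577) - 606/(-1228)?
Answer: -717121875262/1065730247 ≈ -672.89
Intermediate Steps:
R = -522673/354278 (R = 1136*(-1/577) - 606*(-1/1228) = -1136/577 + 303/614 = -522673/354278 ≈ -1.4753)
995/R + 56²/2039 = 995/(-522673/354278) + 56²/2039 = 995*(-354278/522673) + 3136*(1/2039) = -352506610/522673 + 3136/2039 = -717121875262/1065730247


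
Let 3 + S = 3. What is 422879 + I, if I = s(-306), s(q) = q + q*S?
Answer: 422573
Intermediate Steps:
S = 0 (S = -3 + 3 = 0)
s(q) = q (s(q) = q + q*0 = q + 0 = q)
I = -306
422879 + I = 422879 - 306 = 422573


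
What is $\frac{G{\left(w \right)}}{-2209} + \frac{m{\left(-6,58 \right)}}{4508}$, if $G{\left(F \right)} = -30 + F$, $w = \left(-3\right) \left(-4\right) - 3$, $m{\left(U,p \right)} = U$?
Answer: $\frac{40707}{4979086} \approx 0.0081756$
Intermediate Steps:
$w = 9$ ($w = 12 - 3 = 9$)
$\frac{G{\left(w \right)}}{-2209} + \frac{m{\left(-6,58 \right)}}{4508} = \frac{-30 + 9}{-2209} - \frac{6}{4508} = \left(-21\right) \left(- \frac{1}{2209}\right) - \frac{3}{2254} = \frac{21}{2209} - \frac{3}{2254} = \frac{40707}{4979086}$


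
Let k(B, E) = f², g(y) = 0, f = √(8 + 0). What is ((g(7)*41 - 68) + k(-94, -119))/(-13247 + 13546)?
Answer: -60/299 ≈ -0.20067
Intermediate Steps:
f = 2*√2 (f = √8 = 2*√2 ≈ 2.8284)
k(B, E) = 8 (k(B, E) = (2*√2)² = 8)
((g(7)*41 - 68) + k(-94, -119))/(-13247 + 13546) = ((0*41 - 68) + 8)/(-13247 + 13546) = ((0 - 68) + 8)/299 = (-68 + 8)*(1/299) = -60*1/299 = -60/299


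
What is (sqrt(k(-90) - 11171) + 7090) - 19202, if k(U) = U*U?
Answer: -12112 + I*sqrt(3071) ≈ -12112.0 + 55.417*I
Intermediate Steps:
k(U) = U**2
(sqrt(k(-90) - 11171) + 7090) - 19202 = (sqrt((-90)**2 - 11171) + 7090) - 19202 = (sqrt(8100 - 11171) + 7090) - 19202 = (sqrt(-3071) + 7090) - 19202 = (I*sqrt(3071) + 7090) - 19202 = (7090 + I*sqrt(3071)) - 19202 = -12112 + I*sqrt(3071)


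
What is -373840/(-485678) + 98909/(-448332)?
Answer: 59783254789/108872494548 ≈ 0.54911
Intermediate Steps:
-373840/(-485678) + 98909/(-448332) = -373840*(-1/485678) + 98909*(-1/448332) = 186920/242839 - 98909/448332 = 59783254789/108872494548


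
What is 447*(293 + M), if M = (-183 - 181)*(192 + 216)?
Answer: -66253893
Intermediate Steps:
M = -148512 (M = -364*408 = -148512)
447*(293 + M) = 447*(293 - 148512) = 447*(-148219) = -66253893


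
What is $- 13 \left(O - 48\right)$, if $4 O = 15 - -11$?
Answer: $\frac{1079}{2} \approx 539.5$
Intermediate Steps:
$O = \frac{13}{2}$ ($O = \frac{15 - -11}{4} = \frac{15 + 11}{4} = \frac{1}{4} \cdot 26 = \frac{13}{2} \approx 6.5$)
$- 13 \left(O - 48\right) = - 13 \left(\frac{13}{2} - 48\right) = \left(-13\right) \left(- \frac{83}{2}\right) = \frac{1079}{2}$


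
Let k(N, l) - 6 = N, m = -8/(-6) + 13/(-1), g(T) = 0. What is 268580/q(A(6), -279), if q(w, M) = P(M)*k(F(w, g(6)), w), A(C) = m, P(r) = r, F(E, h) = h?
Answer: -134290/837 ≈ -160.44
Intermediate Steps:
m = -35/3 (m = -8*(-⅙) + 13*(-1) = 4/3 - 13 = -35/3 ≈ -11.667)
k(N, l) = 6 + N
A(C) = -35/3
q(w, M) = 6*M (q(w, M) = M*(6 + 0) = M*6 = 6*M)
268580/q(A(6), -279) = 268580/((6*(-279))) = 268580/(-1674) = 268580*(-1/1674) = -134290/837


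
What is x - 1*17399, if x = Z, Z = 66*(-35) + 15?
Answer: -19694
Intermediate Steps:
Z = -2295 (Z = -2310 + 15 = -2295)
x = -2295
x - 1*17399 = -2295 - 1*17399 = -2295 - 17399 = -19694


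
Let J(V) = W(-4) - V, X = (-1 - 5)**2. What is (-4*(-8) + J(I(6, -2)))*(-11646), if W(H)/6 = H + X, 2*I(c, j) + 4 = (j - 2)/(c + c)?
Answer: -2633937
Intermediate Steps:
X = 36 (X = (-6)**2 = 36)
I(c, j) = -2 + (-2 + j)/(4*c) (I(c, j) = -2 + ((j - 2)/(c + c))/2 = -2 + ((-2 + j)/((2*c)))/2 = -2 + ((-2 + j)*(1/(2*c)))/2 = -2 + ((-2 + j)/(2*c))/2 = -2 + (-2 + j)/(4*c))
W(H) = 216 + 6*H (W(H) = 6*(H + 36) = 6*(36 + H) = 216 + 6*H)
J(V) = 192 - V (J(V) = (216 + 6*(-4)) - V = (216 - 24) - V = 192 - V)
(-4*(-8) + J(I(6, -2)))*(-11646) = (-4*(-8) + (192 - (-2 - 2 - 8*6)/(4*6)))*(-11646) = (32 + (192 - (-2 - 2 - 48)/(4*6)))*(-11646) = (32 + (192 - (-52)/(4*6)))*(-11646) = (32 + (192 - 1*(-13/6)))*(-11646) = (32 + (192 + 13/6))*(-11646) = (32 + 1165/6)*(-11646) = (1357/6)*(-11646) = -2633937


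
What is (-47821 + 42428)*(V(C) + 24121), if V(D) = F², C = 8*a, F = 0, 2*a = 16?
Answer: -130084553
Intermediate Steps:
a = 8 (a = (½)*16 = 8)
C = 64 (C = 8*8 = 64)
V(D) = 0 (V(D) = 0² = 0)
(-47821 + 42428)*(V(C) + 24121) = (-47821 + 42428)*(0 + 24121) = -5393*24121 = -130084553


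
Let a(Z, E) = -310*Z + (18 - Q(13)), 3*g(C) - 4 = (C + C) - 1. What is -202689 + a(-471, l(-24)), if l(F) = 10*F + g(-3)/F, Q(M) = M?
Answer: -56674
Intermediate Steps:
g(C) = 1 + 2*C/3 (g(C) = 4/3 + ((C + C) - 1)/3 = 4/3 + (2*C - 1)/3 = 4/3 + (-1 + 2*C)/3 = 4/3 + (-1/3 + 2*C/3) = 1 + 2*C/3)
l(F) = -1/F + 10*F (l(F) = 10*F + (1 + (2/3)*(-3))/F = 10*F + (1 - 2)/F = 10*F - 1/F = -1/F + 10*F)
a(Z, E) = 5 - 310*Z (a(Z, E) = -310*Z + (18 - 1*13) = -310*Z + (18 - 13) = -310*Z + 5 = 5 - 310*Z)
-202689 + a(-471, l(-24)) = -202689 + (5 - 310*(-471)) = -202689 + (5 + 146010) = -202689 + 146015 = -56674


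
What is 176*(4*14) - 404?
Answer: 9452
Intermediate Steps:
176*(4*14) - 404 = 176*56 - 404 = 9856 - 404 = 9452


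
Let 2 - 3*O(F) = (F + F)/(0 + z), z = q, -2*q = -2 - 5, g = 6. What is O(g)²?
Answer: 100/441 ≈ 0.22676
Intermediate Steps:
q = 7/2 (q = -(-2 - 5)/2 = -½*(-7) = 7/2 ≈ 3.5000)
z = 7/2 ≈ 3.5000
O(F) = ⅔ - 4*F/21 (O(F) = ⅔ - (F + F)/(3*(0 + 7/2)) = ⅔ - 2*F/(3*7/2) = ⅔ - 2*2*F/21 = ⅔ - 4*F/21)
O(g)² = (⅔ - 4/21*6)² = (⅔ - 8/7)² = (-10/21)² = 100/441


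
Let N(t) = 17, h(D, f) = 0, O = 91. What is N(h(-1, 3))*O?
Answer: 1547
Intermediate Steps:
N(h(-1, 3))*O = 17*91 = 1547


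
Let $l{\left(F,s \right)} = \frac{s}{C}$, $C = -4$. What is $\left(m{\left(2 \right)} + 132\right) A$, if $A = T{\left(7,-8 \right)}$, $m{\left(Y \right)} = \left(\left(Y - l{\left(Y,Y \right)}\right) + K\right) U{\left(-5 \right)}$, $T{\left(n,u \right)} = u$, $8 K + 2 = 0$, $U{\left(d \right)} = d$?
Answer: $-966$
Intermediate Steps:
$l{\left(F,s \right)} = - \frac{s}{4}$ ($l{\left(F,s \right)} = \frac{s}{-4} = s \left(- \frac{1}{4}\right) = - \frac{s}{4}$)
$K = - \frac{1}{4}$ ($K = - \frac{1}{4} + \frac{1}{8} \cdot 0 = - \frac{1}{4} + 0 = - \frac{1}{4} \approx -0.25$)
$m{\left(Y \right)} = \frac{5}{4} - \frac{25 Y}{4}$ ($m{\left(Y \right)} = \left(\left(Y - - \frac{Y}{4}\right) - \frac{1}{4}\right) \left(-5\right) = \left(\left(Y + \frac{Y}{4}\right) - \frac{1}{4}\right) \left(-5\right) = \left(\frac{5 Y}{4} - \frac{1}{4}\right) \left(-5\right) = \left(- \frac{1}{4} + \frac{5 Y}{4}\right) \left(-5\right) = \frac{5}{4} - \frac{25 Y}{4}$)
$A = -8$
$\left(m{\left(2 \right)} + 132\right) A = \left(\left(\frac{5}{4} - \frac{25}{2}\right) + 132\right) \left(-8\right) = \left(- \frac{45}{4} + 132\right) \left(-8\right) = \frac{483}{4} \left(-8\right) = -966$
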